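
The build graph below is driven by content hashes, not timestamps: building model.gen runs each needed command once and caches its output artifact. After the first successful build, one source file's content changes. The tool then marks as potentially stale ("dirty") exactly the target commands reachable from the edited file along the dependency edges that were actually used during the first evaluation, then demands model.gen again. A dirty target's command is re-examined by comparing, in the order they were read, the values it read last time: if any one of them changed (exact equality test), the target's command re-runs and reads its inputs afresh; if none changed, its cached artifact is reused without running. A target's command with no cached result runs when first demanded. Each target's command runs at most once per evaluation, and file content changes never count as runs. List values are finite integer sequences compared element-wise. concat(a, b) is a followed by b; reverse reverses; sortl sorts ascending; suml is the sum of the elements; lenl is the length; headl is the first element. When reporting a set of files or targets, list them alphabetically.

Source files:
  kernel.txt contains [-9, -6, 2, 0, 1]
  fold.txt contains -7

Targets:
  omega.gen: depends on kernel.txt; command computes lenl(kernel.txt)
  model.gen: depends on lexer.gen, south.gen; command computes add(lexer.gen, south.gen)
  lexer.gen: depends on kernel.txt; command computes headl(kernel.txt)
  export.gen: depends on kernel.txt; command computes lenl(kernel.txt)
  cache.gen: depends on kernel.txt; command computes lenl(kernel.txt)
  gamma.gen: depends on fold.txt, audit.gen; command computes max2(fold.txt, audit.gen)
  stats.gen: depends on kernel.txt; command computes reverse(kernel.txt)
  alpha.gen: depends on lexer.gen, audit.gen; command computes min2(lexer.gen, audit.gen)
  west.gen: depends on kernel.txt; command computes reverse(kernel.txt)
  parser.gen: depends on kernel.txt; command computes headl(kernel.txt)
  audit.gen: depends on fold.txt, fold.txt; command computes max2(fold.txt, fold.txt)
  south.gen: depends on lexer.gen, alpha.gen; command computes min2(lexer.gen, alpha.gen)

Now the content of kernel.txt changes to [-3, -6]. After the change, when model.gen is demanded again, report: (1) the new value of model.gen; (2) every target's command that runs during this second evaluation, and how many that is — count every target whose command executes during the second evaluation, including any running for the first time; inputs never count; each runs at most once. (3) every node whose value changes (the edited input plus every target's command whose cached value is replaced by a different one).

Initial pass — values computed on the first demand:
  audit.gen = max2(-7, -7) = -7
  lexer.gen = headl([-9, -6, 2, 0, 1]) = -9
  alpha.gen = min2(-9, -7) = -9
  south.gen = min2(-9, -9) = -9
  model.gen = add(-9, -9) = -18

Second demand — change propagation:
  lexer.gen: re-runs because kernel.txt [-9, -6, 2, 0, 1]->[-3, -6]; new result -3.
  alpha.gen: re-runs because lexer.gen -9->-3; new result -7.
  south.gen: re-runs because lexer.gen -9->-3; alpha.gen -9->-7; new result -7.
  model.gen: re-runs because lexer.gen -9->-3; south.gen -9->-7; new result -10.

model.gen now evaluates to -10.
Run set: alpha.gen, lexer.gen, model.gen, south.gen (4 run).
Changed values: alpha.gen, kernel.txt, lexer.gen, model.gen, south.gen.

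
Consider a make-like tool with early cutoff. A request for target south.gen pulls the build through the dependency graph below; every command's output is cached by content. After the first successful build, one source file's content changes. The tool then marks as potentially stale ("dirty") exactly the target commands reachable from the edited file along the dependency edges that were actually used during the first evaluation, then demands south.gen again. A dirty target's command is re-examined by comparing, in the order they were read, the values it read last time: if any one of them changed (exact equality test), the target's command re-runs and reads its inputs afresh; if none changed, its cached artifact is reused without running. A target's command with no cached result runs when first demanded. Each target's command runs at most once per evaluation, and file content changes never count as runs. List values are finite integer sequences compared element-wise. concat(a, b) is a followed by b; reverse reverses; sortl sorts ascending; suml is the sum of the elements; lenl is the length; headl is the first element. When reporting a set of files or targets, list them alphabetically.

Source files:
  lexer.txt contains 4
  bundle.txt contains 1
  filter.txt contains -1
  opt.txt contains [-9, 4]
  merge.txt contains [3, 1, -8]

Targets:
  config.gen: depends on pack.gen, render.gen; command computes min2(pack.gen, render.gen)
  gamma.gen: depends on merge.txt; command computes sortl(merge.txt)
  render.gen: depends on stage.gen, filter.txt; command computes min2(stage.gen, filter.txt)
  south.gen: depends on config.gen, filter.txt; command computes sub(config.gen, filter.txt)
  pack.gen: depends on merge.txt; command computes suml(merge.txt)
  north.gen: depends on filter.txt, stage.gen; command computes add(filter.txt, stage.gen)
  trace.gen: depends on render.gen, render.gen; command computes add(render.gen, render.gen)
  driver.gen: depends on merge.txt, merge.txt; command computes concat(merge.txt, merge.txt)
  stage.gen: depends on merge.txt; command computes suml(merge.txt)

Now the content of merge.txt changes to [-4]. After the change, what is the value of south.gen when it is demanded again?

Demanding south.gen again yields -3.
Note where the cutoff bites: render.gen is checked, finds nothing changed, and keeps its cache.

First demand of the output computes:
  pack.gen = suml([3, 1, -8]) = -4
  stage.gen = suml([3, 1, -8]) = -4
  render.gen = min2(-4, -1) = -4
  config.gen = min2(-4, -4) = -4
  south.gen = sub(-4, -1) = -3

After the edit, cleaning proceeds:
  pack.gen: a read changed (merge.txt [3, 1, -8]->[-4]) — executes, giving -4 — identical to its old value.
  stage.gen: a read changed (merge.txt [3, 1, -8]->[-4]) — executes, giving -4 — identical to its old value.
  render.gen: dirty, but its reads are unchanged (stage.gen unchanged, filter.txt unchanged); cached -4 stands.
  config.gen: dirty, but its reads are unchanged (pack.gen unchanged, render.gen unchanged); cached -4 stands.
  south.gen: dirty, but its reads are unchanged (config.gen unchanged, filter.txt unchanged); cached -3 stands.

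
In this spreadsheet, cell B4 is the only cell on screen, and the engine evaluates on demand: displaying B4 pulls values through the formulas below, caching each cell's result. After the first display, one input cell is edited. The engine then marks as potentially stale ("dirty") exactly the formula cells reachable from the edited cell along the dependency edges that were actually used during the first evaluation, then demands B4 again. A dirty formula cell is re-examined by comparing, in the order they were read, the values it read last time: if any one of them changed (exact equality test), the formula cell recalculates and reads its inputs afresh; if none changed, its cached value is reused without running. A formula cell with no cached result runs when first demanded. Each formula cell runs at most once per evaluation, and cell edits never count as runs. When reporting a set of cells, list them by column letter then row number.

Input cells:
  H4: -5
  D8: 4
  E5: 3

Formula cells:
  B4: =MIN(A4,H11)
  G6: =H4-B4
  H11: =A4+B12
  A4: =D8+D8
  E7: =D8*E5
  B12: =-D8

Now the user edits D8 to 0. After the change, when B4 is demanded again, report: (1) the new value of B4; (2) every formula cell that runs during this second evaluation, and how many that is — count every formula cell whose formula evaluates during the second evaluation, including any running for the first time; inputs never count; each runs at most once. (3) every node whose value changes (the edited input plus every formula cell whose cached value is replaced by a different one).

Initial pass — values computed on the first demand:
  A4 = 4 + 4 = 8
  B12 = -(4) = -4
  H11 = 8 + -4 = 4
  B4 = MIN(8, 4) = 4

Second demand — change propagation:
  A4: re-runs because D8 4->0; D8 4->0; new result 0.
  B12: re-runs because D8 4->0; new result 0.
  H11: re-runs because A4 8->0; B12 -4->0; new result 0.
  B4: re-runs because A4 8->0; H11 4->0; new result 0.

B4 now evaluates to 0.
Run set: A4, B4, B12, H11 (4 run).
Changed values: A4, B4, B12, D8, H11.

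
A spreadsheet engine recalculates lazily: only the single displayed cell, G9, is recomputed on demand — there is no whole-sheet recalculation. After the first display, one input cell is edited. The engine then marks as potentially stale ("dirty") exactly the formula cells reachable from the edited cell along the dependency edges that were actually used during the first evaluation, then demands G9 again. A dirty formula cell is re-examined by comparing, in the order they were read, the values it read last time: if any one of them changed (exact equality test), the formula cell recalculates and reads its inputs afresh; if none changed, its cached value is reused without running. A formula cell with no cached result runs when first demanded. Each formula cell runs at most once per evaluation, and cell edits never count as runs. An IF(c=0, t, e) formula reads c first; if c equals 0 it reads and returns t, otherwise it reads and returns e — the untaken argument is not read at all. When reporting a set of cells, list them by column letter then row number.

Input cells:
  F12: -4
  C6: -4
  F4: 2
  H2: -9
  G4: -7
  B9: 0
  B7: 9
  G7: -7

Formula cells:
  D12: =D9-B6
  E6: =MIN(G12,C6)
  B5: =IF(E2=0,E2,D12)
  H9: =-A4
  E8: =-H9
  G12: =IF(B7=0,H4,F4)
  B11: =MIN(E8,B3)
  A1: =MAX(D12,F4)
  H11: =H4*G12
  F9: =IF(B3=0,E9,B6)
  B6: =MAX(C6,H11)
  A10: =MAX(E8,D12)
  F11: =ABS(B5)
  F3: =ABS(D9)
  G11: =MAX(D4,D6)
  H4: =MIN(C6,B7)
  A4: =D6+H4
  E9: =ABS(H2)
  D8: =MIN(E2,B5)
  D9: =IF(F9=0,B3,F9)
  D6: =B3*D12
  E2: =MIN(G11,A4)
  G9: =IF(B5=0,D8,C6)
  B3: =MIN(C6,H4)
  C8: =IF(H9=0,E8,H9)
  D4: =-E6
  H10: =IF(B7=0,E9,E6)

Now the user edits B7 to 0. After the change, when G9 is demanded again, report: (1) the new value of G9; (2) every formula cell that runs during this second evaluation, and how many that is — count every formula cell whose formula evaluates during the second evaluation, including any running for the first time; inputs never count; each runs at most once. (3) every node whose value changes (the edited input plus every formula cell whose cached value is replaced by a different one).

New value of G9: -4.
Formula cells that run: B6, D9, D12, E6, F9, G12, H4, H11 — 8 in total.
Values that change: B6, B7, D9, F9, G12, H11.
Key observation: the cutoff stops propagation at B3 — its inputs' values are unchanged, so it reuses its cache.

First evaluation (everything demanded from the output):
  H4 = MIN(-4, 9) = -4
  B3 = MIN(-4, -4) = -4
  G12 = IF(B7=0: B7=9 -> else branch F4) = 2
  E6 = MIN(2, -4) = -4
  D4 = -(-4) = 4
  H11 = -4 * 2 = -8
  B6 = MAX(-4, -8) = -4
  F9 = IF(B3=0: B3=-4 -> else branch B6) = -4
  D9 = IF(F9=0: F9=-4 -> else branch F9) = -4
  D12 = -4 - -4 = 0
  D6 = -4 * 0 = 0
  A4 = 0 + -4 = -4
  G11 = MAX(4, 0) = 4
  E2 = MIN(4, -4) = -4
  B5 = IF(E2=0: E2=-4 -> else branch D12) = 0
  D8 = MIN(-4, 0) = -4
  G9 = IF(B5=0: B5=0 -> then branch D8) = -4

Propagation after the edit:
  H4: runs — B7 9->0; result -4 (same value as before).
  B3: checked — values it read are unchanged (C6 unchanged, H4 unchanged); reused cached -4 without running.
  G12: runs — B7 9->0; result -4.
  E6: runs — G12 2->-4; result -4 (same value as before).
  D4: checked — values it read are unchanged (E6 unchanged); reused cached 4 without running.
  H11: runs — G12 2->-4; result 16.
  B6: runs — H11 -8->16; result 16.
  F9: runs — B6 -4->16; result 16.
  D9: runs — F9 -4->16; F9 -4->16; result 16.
  D12: runs — D9 -4->16; B6 -4->16; result 0 (same value as before).
  D6: checked — values it read are unchanged (B3 unchanged, D12 unchanged); reused cached 0 without running.
  A4: checked — values it read are unchanged (D6 unchanged, H4 unchanged); reused cached -4 without running.
  G11: checked — values it read are unchanged (D4 unchanged, D6 unchanged); reused cached 4 without running.
  E2: checked — values it read are unchanged (G11 unchanged, A4 unchanged); reused cached -4 without running.
  B5: checked — values it read are unchanged (E2 unchanged, D12 unchanged); reused cached 0 without running.
  D8: checked — values it read are unchanged (E2 unchanged, B5 unchanged); reused cached -4 without running.
  G9: checked — values it read are unchanged (B5 unchanged, D8 unchanged); reused cached -4 without running.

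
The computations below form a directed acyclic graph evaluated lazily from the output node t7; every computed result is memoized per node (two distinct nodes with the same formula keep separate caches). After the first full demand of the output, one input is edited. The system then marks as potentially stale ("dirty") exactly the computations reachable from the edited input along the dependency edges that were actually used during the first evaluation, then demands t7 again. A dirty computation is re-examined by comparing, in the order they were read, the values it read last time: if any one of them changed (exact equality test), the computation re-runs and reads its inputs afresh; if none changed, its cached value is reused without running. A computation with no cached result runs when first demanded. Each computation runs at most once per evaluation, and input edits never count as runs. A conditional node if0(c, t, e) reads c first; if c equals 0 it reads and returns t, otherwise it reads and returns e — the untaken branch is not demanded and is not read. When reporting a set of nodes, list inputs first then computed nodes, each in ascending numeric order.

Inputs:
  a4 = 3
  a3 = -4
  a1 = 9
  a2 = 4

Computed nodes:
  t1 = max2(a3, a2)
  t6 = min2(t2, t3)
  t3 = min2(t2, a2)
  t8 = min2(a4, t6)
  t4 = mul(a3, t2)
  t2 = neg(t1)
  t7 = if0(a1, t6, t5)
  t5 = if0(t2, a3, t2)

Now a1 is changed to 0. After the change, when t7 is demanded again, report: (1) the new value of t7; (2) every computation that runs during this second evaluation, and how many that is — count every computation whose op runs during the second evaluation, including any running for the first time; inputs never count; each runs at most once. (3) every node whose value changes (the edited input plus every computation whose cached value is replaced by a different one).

Demanding t7 again yields -4.
3 computations run: t3, t6, t7.
The nodes whose values change: a1.
Note the branch switch — t3, t6 had no cache and run now for the first time.

First demand of the output computes:
  t1 = max2(-4, 4) = 4
  t2 = neg(4) = -4
  t5 = if0(t2=-4 -> else branch t2) = -4
  t7 = if0(a1=9 -> else branch t5) = -4

After the edit, cleaning proceeds:
  t3: had never run; runs now, result -4.
  t6: had never run; runs now, result -4.
  t7: a read changed (a1 9->0) — executes, giving -4 — identical to its old value.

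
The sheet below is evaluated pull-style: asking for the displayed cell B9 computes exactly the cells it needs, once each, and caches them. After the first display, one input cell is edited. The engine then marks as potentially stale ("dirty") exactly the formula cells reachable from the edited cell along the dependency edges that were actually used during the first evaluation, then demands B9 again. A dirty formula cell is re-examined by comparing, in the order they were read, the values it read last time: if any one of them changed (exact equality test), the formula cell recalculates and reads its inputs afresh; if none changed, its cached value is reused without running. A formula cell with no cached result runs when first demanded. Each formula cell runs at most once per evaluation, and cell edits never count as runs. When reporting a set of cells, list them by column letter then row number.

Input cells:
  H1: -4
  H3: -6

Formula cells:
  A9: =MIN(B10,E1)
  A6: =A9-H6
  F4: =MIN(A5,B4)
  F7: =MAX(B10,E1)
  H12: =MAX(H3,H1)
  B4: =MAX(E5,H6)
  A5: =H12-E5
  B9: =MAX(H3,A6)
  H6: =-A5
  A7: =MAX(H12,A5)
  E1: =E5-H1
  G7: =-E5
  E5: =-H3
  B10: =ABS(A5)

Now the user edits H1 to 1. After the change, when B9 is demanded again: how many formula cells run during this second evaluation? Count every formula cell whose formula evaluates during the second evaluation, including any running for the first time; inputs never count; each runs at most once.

7 formula cells run: A5, A6, A9, B10, E1, H6, H12.
Note the absorption at A6: it re-runs yet its value is the same, leaving the output's value untouched.

First demand of the output computes:
  E5 = -(-6) = 6
  E1 = 6 - -4 = 10
  H12 = MAX(-6, -4) = -4
  A5 = -4 - 6 = -10
  B10 = ABS(-10) = 10
  A9 = MIN(10, 10) = 10
  H6 = -(-10) = 10
  A6 = 10 - 10 = 0
  B9 = MAX(-6, 0) = 0

After the edit, cleaning proceeds:
  E1: a read changed (H1 -4->1) — executes, giving 5.
  H12: a read changed (H1 -4->1) — executes, giving 1.
  A5: a read changed (H12 -4->1) — executes, giving -5.
  B10: a read changed (A5 -10->-5) — executes, giving 5.
  A9: a read changed (B10 10->5; E1 10->5) — executes, giving 5.
  H6: a read changed (A5 -10->-5) — executes, giving 5.
  A6: a read changed (A9 10->5; H6 10->5) — executes, giving 0 — identical to its old value.
  B9: dirty, but its reads are unchanged (H3 unchanged, A6 unchanged); cached 0 stands.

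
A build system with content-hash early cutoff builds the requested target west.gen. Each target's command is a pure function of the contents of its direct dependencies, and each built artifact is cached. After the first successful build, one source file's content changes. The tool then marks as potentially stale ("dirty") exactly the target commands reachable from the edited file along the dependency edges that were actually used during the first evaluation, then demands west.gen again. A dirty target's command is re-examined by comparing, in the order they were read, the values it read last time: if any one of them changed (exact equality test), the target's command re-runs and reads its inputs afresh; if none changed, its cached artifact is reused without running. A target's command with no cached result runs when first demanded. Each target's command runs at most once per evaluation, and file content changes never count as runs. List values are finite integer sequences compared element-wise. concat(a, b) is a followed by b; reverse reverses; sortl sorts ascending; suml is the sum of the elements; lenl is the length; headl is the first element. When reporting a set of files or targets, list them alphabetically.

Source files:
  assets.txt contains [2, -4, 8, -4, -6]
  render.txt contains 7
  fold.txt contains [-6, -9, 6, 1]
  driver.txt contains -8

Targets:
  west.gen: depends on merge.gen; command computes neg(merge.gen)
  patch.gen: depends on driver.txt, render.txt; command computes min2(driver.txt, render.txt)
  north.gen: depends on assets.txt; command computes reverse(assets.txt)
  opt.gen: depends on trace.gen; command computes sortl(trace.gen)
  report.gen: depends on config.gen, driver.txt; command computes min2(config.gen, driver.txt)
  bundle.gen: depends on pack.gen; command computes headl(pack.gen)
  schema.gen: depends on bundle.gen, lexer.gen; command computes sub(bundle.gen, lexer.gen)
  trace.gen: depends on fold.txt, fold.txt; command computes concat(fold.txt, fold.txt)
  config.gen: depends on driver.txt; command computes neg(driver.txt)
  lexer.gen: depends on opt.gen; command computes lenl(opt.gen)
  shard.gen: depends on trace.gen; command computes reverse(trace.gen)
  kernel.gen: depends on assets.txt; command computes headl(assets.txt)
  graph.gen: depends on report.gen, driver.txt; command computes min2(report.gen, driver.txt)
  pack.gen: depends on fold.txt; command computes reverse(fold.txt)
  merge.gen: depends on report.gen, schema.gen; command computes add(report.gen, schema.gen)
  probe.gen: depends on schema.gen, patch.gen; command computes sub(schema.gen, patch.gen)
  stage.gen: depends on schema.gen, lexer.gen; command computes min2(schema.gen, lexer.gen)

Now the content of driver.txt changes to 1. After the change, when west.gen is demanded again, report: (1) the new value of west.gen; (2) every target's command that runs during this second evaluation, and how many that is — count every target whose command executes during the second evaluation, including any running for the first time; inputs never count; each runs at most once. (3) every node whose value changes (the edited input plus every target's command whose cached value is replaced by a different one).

New value of west.gen: 8.
Target commands that run: config.gen, merge.gen, report.gen, west.gen — 4 in total.
Values that change: config.gen, driver.txt, merge.gen, report.gen, west.gen.

First evaluation (everything demanded from the output):
  config.gen = neg(-8) = 8
  pack.gen = reverse([-6, -9, 6, 1]) = [1, 6, -9, -6]
  bundle.gen = headl([1, 6, -9, -6]) = 1
  report.gen = min2(8, -8) = -8
  trace.gen = concat([-6, -9, 6, 1], [-6, -9, 6, 1]) = [-6, -9, 6, 1, -6, -9, 6, 1]
  opt.gen = sortl([-6, -9, 6, 1, -6, -9, 6, 1]) = [-9, -9, -6, -6, 1, 1, 6, 6]
  lexer.gen = lenl([-9, -9, -6, -6, 1, 1, 6, 6]) = 8
  schema.gen = sub(1, 8) = -7
  merge.gen = add(-8, -7) = -15
  west.gen = neg(-15) = 15

Propagation after the edit:
  config.gen: runs — driver.txt -8->1; result -1.
  report.gen: runs — config.gen 8->-1; driver.txt -8->1; result -1.
  merge.gen: runs — report.gen -8->-1; result -8.
  west.gen: runs — merge.gen -15->-8; result 8.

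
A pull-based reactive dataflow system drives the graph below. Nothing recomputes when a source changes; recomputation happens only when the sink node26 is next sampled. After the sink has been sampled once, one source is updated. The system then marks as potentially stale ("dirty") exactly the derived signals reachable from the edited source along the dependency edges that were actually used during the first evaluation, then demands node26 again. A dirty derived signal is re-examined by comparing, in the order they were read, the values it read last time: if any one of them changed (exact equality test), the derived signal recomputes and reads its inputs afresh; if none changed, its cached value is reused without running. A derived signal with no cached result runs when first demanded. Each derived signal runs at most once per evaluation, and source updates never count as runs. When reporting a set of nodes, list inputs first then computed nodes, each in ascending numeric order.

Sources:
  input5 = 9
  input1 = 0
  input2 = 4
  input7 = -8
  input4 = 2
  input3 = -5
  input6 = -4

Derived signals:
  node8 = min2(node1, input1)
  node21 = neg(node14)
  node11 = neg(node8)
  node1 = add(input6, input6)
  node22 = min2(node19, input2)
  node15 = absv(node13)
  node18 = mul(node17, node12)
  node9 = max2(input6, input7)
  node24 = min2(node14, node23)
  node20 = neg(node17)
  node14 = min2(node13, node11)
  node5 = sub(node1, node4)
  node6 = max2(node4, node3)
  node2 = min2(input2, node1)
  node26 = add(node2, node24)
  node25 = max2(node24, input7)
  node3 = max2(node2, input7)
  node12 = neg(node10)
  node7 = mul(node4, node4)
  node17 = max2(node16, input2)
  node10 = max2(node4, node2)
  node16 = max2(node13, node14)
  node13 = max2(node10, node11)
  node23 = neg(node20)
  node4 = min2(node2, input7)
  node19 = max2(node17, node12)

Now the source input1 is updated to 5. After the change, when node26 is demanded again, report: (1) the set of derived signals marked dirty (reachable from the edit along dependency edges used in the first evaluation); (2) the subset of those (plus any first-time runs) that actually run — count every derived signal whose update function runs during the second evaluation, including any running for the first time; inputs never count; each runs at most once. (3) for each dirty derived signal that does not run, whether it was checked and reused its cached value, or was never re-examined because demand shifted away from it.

Marked dirty: node8, node11, node13, node14, node16, node17, node20, node23, node24, node26.
Derived signals that run: node8 — 1 in total.
Checked but reused from cache: node11, node13, node14, node16, node17, node20, node23, node24, node26.
Key observation: the change is absorbed at node8 — it re-runs but produces the same value, and the output's value is unchanged.

First evaluation (everything demanded from the output):
  node1 = add(-4, -4) = -8
  node2 = min2(4, -8) = -8
  node4 = min2(-8, -8) = -8
  node8 = min2(-8, 0) = -8
  node10 = max2(-8, -8) = -8
  node11 = neg(-8) = 8
  node13 = max2(-8, 8) = 8
  node14 = min2(8, 8) = 8
  node16 = max2(8, 8) = 8
  node17 = max2(8, 4) = 8
  node20 = neg(8) = -8
  node23 = neg(-8) = 8
  node24 = min2(8, 8) = 8
  node26 = add(-8, 8) = 0

Propagation after the edit:
  node8: runs — input1 0->5; result -8 (same value as before).
  node11: checked — values it read are unchanged (node8 unchanged); reused cached 8 without running.
  node13: checked — values it read are unchanged (node10 unchanged, node11 unchanged); reused cached 8 without running.
  node14: checked — values it read are unchanged (node13 unchanged, node11 unchanged); reused cached 8 without running.
  node16: checked — values it read are unchanged (node13 unchanged, node14 unchanged); reused cached 8 without running.
  node17: checked — values it read are unchanged (node16 unchanged, input2 unchanged); reused cached 8 without running.
  node20: checked — values it read are unchanged (node17 unchanged); reused cached -8 without running.
  node23: checked — values it read are unchanged (node20 unchanged); reused cached 8 without running.
  node24: checked — values it read are unchanged (node14 unchanged, node23 unchanged); reused cached 8 without running.
  node26: checked — values it read are unchanged (node2 unchanged, node24 unchanged); reused cached 0 without running.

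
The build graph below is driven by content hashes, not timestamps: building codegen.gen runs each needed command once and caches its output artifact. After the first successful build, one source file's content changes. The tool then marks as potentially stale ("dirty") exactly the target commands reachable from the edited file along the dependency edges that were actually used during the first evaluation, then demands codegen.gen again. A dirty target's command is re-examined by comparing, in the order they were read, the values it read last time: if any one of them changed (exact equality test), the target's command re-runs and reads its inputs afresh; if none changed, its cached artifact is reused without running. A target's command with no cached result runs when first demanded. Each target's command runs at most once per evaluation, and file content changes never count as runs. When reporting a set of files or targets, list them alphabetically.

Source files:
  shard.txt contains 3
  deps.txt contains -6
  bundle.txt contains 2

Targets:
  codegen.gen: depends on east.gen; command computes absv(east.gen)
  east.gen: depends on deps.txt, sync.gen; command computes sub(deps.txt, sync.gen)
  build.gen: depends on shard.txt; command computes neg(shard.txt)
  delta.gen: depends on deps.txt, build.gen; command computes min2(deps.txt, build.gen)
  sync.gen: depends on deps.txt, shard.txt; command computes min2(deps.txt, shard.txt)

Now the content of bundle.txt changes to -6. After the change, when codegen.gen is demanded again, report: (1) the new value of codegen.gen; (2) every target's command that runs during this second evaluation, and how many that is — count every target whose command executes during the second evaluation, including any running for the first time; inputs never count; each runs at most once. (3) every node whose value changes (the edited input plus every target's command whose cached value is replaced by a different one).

Initial pass — values computed on the first demand:
  sync.gen = min2(-6, 3) = -6
  east.gen = sub(-6, -6) = 0
  codegen.gen = absv(0) = 0

Second demand — change propagation:
  no demanded computation ever read bundle.txt, so the edit dirties nothing and nothing runs.

The important point: nothing the output needs ever reads bundle.txt, so the edit is invisible to it.

codegen.gen now evaluates to 0.
Run set: none (0 run).
Changed values: bundle.txt.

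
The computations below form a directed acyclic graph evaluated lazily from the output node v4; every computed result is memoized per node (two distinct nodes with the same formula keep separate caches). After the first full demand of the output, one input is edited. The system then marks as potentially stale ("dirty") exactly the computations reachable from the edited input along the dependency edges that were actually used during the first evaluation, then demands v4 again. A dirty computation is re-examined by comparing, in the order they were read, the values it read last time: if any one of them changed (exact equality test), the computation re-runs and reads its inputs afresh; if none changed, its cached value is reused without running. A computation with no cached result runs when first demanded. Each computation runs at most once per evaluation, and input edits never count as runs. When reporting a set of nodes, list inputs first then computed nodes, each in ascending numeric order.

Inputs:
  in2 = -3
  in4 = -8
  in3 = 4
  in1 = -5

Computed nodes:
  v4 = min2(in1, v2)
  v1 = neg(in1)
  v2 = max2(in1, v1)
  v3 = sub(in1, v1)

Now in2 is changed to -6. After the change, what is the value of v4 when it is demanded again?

Demanding v4 again yields -5.
Note the shortcut — nothing in the graph depends on in2 at all, so no recomputation happens.

First demand of the output computes:
  v1 = neg(-5) = 5
  v2 = max2(-5, 5) = 5
  v4 = min2(-5, 5) = -5

After the edit, cleaning proceeds:
  no node depends on in2 at all; the second demand re-runs nothing.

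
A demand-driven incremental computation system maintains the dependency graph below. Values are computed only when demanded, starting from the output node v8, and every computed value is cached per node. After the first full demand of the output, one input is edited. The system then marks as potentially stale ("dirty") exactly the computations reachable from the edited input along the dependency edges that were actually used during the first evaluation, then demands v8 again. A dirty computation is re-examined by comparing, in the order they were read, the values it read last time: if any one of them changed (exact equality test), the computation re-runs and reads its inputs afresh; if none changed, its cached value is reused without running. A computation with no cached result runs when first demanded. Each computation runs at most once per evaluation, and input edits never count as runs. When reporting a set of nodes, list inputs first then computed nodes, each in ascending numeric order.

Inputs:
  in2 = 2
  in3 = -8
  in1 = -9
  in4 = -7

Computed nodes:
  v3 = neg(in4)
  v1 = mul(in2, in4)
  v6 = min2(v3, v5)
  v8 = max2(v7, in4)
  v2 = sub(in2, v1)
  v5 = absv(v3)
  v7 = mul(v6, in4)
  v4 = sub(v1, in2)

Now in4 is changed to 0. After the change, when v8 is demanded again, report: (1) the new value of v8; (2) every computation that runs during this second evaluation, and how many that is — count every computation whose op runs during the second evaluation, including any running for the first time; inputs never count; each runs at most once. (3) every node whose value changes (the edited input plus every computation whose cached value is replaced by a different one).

New value of v8: 0.
Computations that run: v3, v5, v6, v7, v8 — 5 in total.
Values that change: in4, v3, v5, v6, v7, v8.

First evaluation (everything demanded from the output):
  v3 = neg(-7) = 7
  v5 = absv(7) = 7
  v6 = min2(7, 7) = 7
  v7 = mul(7, -7) = -49
  v8 = max2(-49, -7) = -7

Propagation after the edit:
  v3: runs — in4 -7->0; result 0.
  v5: runs — v3 7->0; result 0.
  v6: runs — v3 7->0; v5 7->0; result 0.
  v7: runs — v6 7->0; in4 -7->0; result 0.
  v8: runs — v7 -49->0; in4 -7->0; result 0.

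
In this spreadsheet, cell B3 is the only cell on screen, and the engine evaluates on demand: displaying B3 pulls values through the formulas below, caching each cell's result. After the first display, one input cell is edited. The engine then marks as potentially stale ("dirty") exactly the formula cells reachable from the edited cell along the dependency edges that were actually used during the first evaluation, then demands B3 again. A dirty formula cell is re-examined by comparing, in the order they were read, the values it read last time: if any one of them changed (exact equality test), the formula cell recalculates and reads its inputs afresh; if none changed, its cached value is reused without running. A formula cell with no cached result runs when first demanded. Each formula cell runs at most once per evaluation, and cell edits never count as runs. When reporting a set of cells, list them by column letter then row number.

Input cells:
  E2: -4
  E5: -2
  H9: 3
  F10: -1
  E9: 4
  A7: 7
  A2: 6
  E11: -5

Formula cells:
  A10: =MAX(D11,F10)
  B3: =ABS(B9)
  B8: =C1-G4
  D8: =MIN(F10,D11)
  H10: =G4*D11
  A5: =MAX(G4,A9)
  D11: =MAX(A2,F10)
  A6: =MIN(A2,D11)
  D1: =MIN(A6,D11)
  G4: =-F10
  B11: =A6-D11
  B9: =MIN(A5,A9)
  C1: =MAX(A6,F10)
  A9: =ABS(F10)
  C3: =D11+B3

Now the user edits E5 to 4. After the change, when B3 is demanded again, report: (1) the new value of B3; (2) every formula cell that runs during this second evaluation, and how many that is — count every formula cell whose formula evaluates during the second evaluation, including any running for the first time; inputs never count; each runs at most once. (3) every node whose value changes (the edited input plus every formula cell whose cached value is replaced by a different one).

B3 now evaluates to 1.
Run set: none (0 run).
Changed values: E5.
The important point: nothing the output needs ever reads E5, so the edit is invisible to it.

Initial pass — values computed on the first demand:
  A9 = ABS(-1) = 1
  G4 = -(-1) = 1
  A5 = MAX(1, 1) = 1
  B9 = MIN(1, 1) = 1
  B3 = ABS(1) = 1

Second demand — change propagation:
  no demanded computation ever read E5, so the edit dirties nothing and nothing runs.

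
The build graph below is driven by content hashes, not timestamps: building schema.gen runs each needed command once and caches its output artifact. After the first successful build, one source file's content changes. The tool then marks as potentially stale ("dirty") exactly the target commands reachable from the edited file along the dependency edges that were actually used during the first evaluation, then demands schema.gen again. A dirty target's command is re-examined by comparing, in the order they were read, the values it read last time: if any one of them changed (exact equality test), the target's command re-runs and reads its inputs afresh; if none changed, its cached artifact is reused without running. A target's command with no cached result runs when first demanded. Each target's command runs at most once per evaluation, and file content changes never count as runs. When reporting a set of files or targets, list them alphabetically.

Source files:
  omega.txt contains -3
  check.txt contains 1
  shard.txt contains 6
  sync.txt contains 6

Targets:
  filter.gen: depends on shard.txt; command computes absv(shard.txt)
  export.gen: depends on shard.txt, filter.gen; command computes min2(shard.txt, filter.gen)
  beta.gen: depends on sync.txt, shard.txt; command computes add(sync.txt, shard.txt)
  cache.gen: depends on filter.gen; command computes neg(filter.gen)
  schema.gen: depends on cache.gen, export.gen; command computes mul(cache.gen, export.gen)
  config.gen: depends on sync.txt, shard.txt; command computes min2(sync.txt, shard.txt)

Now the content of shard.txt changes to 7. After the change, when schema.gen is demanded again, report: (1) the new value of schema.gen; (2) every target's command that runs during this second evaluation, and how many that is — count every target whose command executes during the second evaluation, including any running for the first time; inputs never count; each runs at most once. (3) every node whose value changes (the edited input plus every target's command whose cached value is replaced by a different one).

Initial pass — values computed on the first demand:
  filter.gen = absv(6) = 6
  cache.gen = neg(6) = -6
  export.gen = min2(6, 6) = 6
  schema.gen = mul(-6, 6) = -36

Second demand — change propagation:
  filter.gen: re-runs because shard.txt 6->7; new result 7.
  cache.gen: re-runs because filter.gen 6->7; new result -7.
  export.gen: re-runs because shard.txt 6->7; filter.gen 6->7; new result 7.
  schema.gen: re-runs because cache.gen -6->-7; export.gen 6->7; new result -49.

schema.gen now evaluates to -49.
Run set: cache.gen, export.gen, filter.gen, schema.gen (4 run).
Changed values: cache.gen, export.gen, filter.gen, schema.gen, shard.txt.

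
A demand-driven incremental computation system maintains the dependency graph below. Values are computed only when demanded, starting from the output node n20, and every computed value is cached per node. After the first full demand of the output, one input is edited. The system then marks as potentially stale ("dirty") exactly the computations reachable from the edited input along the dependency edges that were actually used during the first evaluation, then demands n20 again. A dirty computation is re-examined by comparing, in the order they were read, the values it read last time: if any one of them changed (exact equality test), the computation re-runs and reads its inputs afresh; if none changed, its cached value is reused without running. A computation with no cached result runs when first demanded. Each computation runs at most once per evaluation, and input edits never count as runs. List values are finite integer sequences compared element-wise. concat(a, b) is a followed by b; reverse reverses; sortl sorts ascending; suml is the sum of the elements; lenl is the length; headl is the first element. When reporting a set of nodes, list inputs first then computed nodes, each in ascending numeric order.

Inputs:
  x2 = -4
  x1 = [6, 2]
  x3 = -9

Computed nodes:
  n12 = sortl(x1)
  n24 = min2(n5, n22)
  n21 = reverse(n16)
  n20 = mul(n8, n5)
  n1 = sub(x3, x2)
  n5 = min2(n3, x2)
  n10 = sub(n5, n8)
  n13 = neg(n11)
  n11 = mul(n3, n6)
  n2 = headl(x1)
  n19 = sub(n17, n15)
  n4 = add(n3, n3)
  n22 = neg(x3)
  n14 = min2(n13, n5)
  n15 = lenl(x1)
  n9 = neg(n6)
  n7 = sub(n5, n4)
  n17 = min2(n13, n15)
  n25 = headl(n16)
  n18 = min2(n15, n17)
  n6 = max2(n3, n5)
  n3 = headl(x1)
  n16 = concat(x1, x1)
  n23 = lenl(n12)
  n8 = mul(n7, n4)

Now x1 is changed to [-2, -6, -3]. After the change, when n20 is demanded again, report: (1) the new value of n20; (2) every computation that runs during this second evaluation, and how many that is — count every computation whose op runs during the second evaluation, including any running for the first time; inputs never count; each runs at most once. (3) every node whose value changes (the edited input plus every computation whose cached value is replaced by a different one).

First evaluation (everything demanded from the output):
  n3 = headl([6, 2]) = 6
  n4 = add(6, 6) = 12
  n5 = min2(6, -4) = -4
  n7 = sub(-4, 12) = -16
  n8 = mul(-16, 12) = -192
  n20 = mul(-192, -4) = 768

Propagation after the edit:
  n3: runs — x1 [6, 2]->[-2, -6, -3]; result -2.
  n4: runs — n3 6->-2; n3 6->-2; result -4.
  n5: runs — n3 6->-2; result -4 (same value as before).
  n7: runs — n4 12->-4; result 0.
  n8: runs — n7 -16->0; n4 12->-4; result 0.
  n20: runs — n8 -192->0; result 0.

New value of n20: 0.
Computations that run: n3, n4, n5, n7, n8, n20 — 6 in total.
Values that change: x1, n3, n4, n7, n8, n20.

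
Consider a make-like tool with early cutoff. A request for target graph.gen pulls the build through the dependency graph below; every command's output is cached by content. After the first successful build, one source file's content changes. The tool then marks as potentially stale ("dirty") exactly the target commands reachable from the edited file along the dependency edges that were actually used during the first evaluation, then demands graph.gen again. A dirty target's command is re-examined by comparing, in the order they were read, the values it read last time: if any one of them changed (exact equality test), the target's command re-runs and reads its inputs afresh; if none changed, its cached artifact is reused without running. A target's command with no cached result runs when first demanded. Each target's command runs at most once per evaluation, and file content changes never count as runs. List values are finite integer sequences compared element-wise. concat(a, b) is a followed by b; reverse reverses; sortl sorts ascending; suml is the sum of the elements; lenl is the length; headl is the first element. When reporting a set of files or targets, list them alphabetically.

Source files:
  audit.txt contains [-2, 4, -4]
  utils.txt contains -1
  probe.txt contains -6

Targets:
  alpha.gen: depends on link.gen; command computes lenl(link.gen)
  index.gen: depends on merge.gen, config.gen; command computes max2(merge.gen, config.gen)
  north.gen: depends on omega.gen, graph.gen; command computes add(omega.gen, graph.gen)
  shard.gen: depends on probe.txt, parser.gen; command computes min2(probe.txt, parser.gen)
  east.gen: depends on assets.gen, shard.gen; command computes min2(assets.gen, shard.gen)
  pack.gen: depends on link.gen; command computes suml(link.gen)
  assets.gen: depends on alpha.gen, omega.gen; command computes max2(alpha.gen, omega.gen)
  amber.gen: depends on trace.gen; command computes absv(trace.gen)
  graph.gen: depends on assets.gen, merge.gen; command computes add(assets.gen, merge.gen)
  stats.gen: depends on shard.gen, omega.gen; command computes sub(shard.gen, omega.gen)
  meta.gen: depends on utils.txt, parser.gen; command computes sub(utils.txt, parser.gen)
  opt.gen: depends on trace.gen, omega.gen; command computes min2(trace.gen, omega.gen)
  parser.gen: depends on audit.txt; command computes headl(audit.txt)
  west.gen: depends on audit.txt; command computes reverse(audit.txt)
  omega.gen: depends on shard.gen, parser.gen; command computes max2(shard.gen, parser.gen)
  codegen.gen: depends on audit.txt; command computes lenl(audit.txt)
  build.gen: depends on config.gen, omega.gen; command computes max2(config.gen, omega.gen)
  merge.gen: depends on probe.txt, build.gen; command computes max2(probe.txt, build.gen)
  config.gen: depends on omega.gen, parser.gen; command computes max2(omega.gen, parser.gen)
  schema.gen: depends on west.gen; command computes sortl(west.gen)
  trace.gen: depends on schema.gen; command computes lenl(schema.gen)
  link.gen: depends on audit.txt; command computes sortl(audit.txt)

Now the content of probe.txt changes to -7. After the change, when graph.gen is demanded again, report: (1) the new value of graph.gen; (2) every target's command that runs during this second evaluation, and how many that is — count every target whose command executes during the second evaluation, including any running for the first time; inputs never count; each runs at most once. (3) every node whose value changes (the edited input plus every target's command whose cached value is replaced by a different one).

Demanding graph.gen again yields 1.
3 target commands run: merge.gen, omega.gen, shard.gen.
The nodes whose values change: probe.txt, shard.gen.
Note where the cutoff bites: config.gen is checked, finds nothing changed, and keeps its cache.

First demand of the output computes:
  link.gen = sortl([-2, 4, -4]) = [-4, -2, 4]
  alpha.gen = lenl([-4, -2, 4]) = 3
  parser.gen = headl([-2, 4, -4]) = -2
  shard.gen = min2(-6, -2) = -6
  omega.gen = max2(-6, -2) = -2
  assets.gen = max2(3, -2) = 3
  config.gen = max2(-2, -2) = -2
  build.gen = max2(-2, -2) = -2
  merge.gen = max2(-6, -2) = -2
  graph.gen = add(3, -2) = 1

After the edit, cleaning proceeds:
  shard.gen: a read changed (probe.txt -6->-7) — executes, giving -7.
  omega.gen: a read changed (shard.gen -6->-7) — executes, giving -2 — identical to its old value.
  assets.gen: dirty, but its reads are unchanged (alpha.gen unchanged, omega.gen unchanged); cached 3 stands.
  config.gen: dirty, but its reads are unchanged (omega.gen unchanged, parser.gen unchanged); cached -2 stands.
  build.gen: dirty, but its reads are unchanged (config.gen unchanged, omega.gen unchanged); cached -2 stands.
  merge.gen: a read changed (probe.txt -6->-7) — executes, giving -2 — identical to its old value.
  graph.gen: dirty, but its reads are unchanged (assets.gen unchanged, merge.gen unchanged); cached 1 stands.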